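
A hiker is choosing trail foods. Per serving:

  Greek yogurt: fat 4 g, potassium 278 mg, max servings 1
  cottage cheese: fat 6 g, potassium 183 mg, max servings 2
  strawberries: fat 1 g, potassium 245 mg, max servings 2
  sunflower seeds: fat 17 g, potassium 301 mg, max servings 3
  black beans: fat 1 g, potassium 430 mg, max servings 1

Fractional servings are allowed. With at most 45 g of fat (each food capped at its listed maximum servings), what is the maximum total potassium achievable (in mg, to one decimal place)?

2024.4 mg

Potassium per g fat: black beans 430, strawberries 245, Greek yogurt 69.5, cottage cheese 30.5, sunflower seeds 17.71.
Take 1 serving of black beans: uses 1 g fat, +430.0 mg potassium (running total 430.0 mg).
Take 2 servings of strawberries: uses 2 g fat, +490.0 mg potassium (running total 920.0 mg).
Take 1 serving of Greek yogurt: uses 4 g fat, +278.0 mg potassium (running total 1198.0 mg).
Take 2 servings of cottage cheese: uses 12 g fat, +366.0 mg potassium (running total 1564.0 mg).
Take 1.529 servings of sunflower seeds: uses 26 g fat, +460.4 mg potassium (running total 2024.4 mg).
Greedy by best ratio exhausts the fat allowance optimally: 2024.4 mg.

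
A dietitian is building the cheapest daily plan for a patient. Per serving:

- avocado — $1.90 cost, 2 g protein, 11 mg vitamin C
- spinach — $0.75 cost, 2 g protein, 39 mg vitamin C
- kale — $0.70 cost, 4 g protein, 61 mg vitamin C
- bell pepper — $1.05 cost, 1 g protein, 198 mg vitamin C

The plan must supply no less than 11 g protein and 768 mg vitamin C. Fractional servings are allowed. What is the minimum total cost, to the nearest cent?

Minimising a linear cost over {protein ≥ 11, vitamin C ≥ 768, servings ≥ 0} — the optimum is at a vertex, using one or two foods.
avocado only: max(11/2, 768/11) = 69.82 servings → $132.65.
spinach only: max(11/2, 768/39) = 19.69 servings → $14.77.
kale only: max(11/4, 768/61) = 12.59 servings → $8.81.
bell pepper only: max(11/1, 768/198) = 11 servings → $11.55.
avocado + spinach: intersection lies outside the first quadrant.
avocado + kale with both targets exact would need a negative amount; discard.
avocado + bell pepper with both tight: 3.662 servings and 3.675 servings → $10.82.
spinach + kale: intersection lies outside the first quadrant.
spinach + bell pepper with both tight: 3.95 servings and 3.101 servings → $6.22.
kale + bell pepper with both tight: 1.929 servings and 3.285 servings → $4.80.
So the least-cost plan costs $4.80.

$4.80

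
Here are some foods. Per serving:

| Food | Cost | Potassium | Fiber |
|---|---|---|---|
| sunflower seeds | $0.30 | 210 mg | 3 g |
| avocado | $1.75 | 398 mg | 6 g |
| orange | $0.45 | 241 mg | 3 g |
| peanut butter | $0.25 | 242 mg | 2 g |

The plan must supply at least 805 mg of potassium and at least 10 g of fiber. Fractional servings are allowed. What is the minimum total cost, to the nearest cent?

Two binding constraints pin down two serving amounts, so the optimal mix uses at most two foods. The candidates are each food alone (scaled to the tighter of potassium/fiber) and each pair with both constraints tight.
sunflower seeds only: max(805/210, 10/3) = 3.833 servings → $1.15.
avocado only: max(805/398, 10/6) = 2.023 servings → $3.54.
orange only: max(805/241, 10/3) = 3.34 servings → $1.50.
peanut butter only: max(805/242, 10/2) = 5 servings → $1.25.
sunflower seeds + avocado with both targets exact would need a negative amount; discard.
sunflower seeds + orange: intersection lies outside the first quadrant.
sunflower seeds + peanut butter with both tight: 2.647 servings and 1.029 servings → $1.05.
avocado + orange: the both-tight solution has a negative serving — not a feasible corner.
avocado + peanut butter with both tight: 1.235 servings and 1.296 servings → $2.48.
orange + peanut butter with both tight: 3.32 servings and 0.02049 servings → $1.50.
Cheapest feasible corner: $1.05.

$1.05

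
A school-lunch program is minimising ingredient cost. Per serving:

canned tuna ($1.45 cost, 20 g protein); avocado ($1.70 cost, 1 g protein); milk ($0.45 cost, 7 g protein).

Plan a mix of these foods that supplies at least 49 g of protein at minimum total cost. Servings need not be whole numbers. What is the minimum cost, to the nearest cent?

$3.15

Cost per g of protein: milk $0.0643, canned tuna $0.0725, avocado $1.7000.
With no serving limits, use only milk: 49 g / 7 g = 7 servings × $0.45 = $3.15.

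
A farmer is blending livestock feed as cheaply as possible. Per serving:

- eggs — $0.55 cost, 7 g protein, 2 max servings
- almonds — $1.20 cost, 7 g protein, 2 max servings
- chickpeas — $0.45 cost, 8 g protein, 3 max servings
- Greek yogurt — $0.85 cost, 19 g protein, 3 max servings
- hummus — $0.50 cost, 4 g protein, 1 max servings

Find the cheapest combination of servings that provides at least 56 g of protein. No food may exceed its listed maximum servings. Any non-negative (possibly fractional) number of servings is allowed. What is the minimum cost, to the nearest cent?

$2.51

Cost per g of protein: Greek yogurt $0.0447, chickpeas $0.0563, eggs $0.0786, hummus $0.1250, almonds $0.1714.
Take 2.947 servings of Greek yogurt: +56.0 g protein for $2.51 (total $2.51, still need 0.0 g).
Greedy by cheapest-per-g is optimal for a single linear constraint, so the minimum cost is $2.51.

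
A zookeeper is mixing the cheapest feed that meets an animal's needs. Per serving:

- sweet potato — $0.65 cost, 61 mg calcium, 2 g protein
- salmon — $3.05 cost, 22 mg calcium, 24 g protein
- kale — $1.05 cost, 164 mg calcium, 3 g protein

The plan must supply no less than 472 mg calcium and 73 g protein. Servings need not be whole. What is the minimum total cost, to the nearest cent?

$10.96

sweet potato only: max(472/61, 73/2) = 36.5 servings → $23.73.
salmon only: max(472/22, 73/24) = 21.45 servings → $65.44.
kale only: max(472/164, 73/3) = 24.33 servings → $25.55.
sweet potato + salmon with both tight: 6.846 servings and 2.471 servings → $11.99.
sweet potato + kale with both targets exact would need a negative amount; discard.
salmon + kale with both tight: 2.728 servings and 2.512 servings → $10.96.
The minimum over all feasible corners is $10.96.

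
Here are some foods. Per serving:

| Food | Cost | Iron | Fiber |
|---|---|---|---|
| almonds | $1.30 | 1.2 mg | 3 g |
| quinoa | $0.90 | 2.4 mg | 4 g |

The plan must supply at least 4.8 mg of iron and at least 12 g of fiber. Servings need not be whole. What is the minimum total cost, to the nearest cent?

For a min-cost LP with two ≥-constraints, a basic feasible solution has at most two positive variables.
almonds only: max(4.8/1.2, 12/3) = 4 servings → $5.20.
quinoa only: max(4.8/2.4, 12/4) = 3 servings → $2.70.
almonds + quinoa with both tight: 4 servings and 0 servings → $5.20.
Cheapest feasible corner: $2.70.

$2.70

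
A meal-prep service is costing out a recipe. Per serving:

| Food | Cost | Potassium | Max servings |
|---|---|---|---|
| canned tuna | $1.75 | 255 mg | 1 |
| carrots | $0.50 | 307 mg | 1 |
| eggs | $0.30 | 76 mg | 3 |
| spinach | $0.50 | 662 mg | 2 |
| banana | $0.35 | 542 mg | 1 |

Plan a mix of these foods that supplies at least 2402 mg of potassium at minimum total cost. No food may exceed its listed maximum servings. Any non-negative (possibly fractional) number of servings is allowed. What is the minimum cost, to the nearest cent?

$2.76

Cost per mg of potassium: banana $0.0006, spinach $0.0008, carrots $0.0016, eggs $0.0039, canned tuna $0.0069.
Take 1 serving of banana: +542.0 mg potassium for $0.35 (total $0.35, still need 1860.0 mg).
Take 2 servings of spinach: +1324.0 mg potassium for $1.00 (total $1.35, still need 536.0 mg).
Take 1 serving of carrots: +307.0 mg potassium for $0.50 (total $1.85, still need 229.0 mg).
Take 3 servings of eggs: +228.0 mg potassium for $0.90 (total $2.75, still need 1.0 mg).
Take 0.003922 servings of canned tuna: +1.0 mg potassium for $0.01 (total $2.76, still need 0.0 mg).
Greedy by cheapest-per-mg is optimal for a single linear constraint, so the minimum cost is $2.76.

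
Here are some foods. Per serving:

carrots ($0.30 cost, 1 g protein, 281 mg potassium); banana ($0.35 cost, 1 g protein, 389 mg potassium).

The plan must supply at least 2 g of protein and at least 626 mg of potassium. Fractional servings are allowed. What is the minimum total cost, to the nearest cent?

$0.63

With two linear requirements the optimum uses one or two foods; enumerate the corners.
carrots only: max(2/1, 626/281) = 2.228 servings → $0.67.
banana only: max(2/1, 626/389) = 2 servings → $0.70.
carrots + banana with both tight: 1.407 servings and 0.5926 servings → $0.63.
Cheapest feasible corner: $0.63.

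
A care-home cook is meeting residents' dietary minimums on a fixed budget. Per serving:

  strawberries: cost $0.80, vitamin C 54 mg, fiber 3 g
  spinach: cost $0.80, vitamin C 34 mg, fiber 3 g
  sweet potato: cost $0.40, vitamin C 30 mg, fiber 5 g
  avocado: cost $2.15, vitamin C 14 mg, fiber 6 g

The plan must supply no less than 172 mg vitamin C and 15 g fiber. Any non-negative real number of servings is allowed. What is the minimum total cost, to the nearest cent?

This is a tiny linear program; its minimum lies at a vertex of the feasible set. List the vertices and price them.
strawberries only: max(172/54, 15/3) = 5 servings → $4.00.
spinach only: max(172/34, 15/3) = 5.059 servings → $4.05.
sweet potato only: max(172/30, 15/5) = 5.733 servings → $2.29.
avocado only: max(172/14, 15/6) = 12.29 servings → $26.41.
strawberries + spinach with both tight: 0.1 servings and 4.9 servings → $4.00.
strawberries + sweet potato with both tight: 2.278 servings and 1.633 servings → $2.48.
strawberries + avocado with both tight: 2.915 servings and 1.043 servings → $4.57.
spinach + sweet potato: the both-tight solution has a negative serving — not a feasible corner.
spinach + avocado: the both-tight solution has a negative serving — not a feasible corner.
sweet potato + avocado: intersection lies outside the first quadrant.
Cheapest feasible corner: $2.29.

$2.29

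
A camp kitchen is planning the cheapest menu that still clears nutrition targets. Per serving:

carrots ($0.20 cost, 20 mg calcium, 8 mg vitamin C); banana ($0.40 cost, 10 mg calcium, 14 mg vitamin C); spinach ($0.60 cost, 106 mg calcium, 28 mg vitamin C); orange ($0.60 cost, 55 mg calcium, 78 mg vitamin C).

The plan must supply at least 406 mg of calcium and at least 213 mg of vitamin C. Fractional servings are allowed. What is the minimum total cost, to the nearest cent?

$2.78

An LP optimum is at a vertex; with two nutrient constraints at most two foods are used. Check each candidate.
carrots only: max(406/20, 213/8) = 26.62 servings → $5.33.
banana only: max(406/10, 213/14) = 40.6 servings → $16.24.
spinach only: max(406/106, 213/28) = 7.607 servings → $4.56.
orange only: max(406/55, 213/78) = 7.382 servings → $4.43.
carrots + banana with both tight: 17.77 servings and 5.06 servings → $5.58.
carrots + spinach: intersection lies outside the first quadrant.
carrots + orange with both tight: 17.82 servings and 0.9036 servings → $4.11.
banana + spinach with both tight: 9.311 servings and 2.952 servings → $5.50.
banana + orange with both targets exact would need a negative amount; discard.
spinach + orange with both tight: 2.966 servings and 1.666 servings → $2.78.
Cheapest feasible corner: $2.78.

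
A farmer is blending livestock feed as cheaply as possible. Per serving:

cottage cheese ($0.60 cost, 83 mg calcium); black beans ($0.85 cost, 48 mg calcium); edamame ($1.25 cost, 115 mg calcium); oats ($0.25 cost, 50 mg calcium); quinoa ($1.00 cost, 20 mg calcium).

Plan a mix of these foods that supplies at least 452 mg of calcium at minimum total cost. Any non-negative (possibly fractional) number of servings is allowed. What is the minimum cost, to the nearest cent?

$2.26

Cost per mg of calcium: oats $0.0050, cottage cheese $0.0072, edamame $0.0109, black beans $0.0177, quinoa $0.0500.
With no serving limits, use only oats: 452 mg / 50 mg = 9.04 servings × $0.25 = $2.26.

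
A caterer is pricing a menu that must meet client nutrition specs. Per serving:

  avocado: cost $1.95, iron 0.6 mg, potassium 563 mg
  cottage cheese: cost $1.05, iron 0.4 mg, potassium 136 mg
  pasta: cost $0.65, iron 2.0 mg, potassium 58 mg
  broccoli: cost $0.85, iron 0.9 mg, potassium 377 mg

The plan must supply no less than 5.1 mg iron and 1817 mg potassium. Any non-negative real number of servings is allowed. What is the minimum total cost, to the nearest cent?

A basic optimal solution has at most two foods positive. Try each food alone and each pair with both targets met exactly.
avocado only: max(5.1/0.6, 1817/563) = 8.5 servings → $16.57.
cottage cheese only: max(5.1/0.4, 1817/136) = 13.36 servings → $14.03.
pasta only: max(5.1/2.0, 1817/58) = 31.33 servings → $20.36.
broccoli only: max(5.1/0.9, 1817/377) = 5.667 servings → $4.82.
avocado + cottage cheese with both tight: 0.2312 servings and 12.4 servings → $13.47.
avocado + pasta with both tight: 3.059 servings and 1.632 servings → $7.03.
avocado + broccoli with both targets exact would need a negative amount; discard.
cottage cheese + pasta: the both-tight solution has a negative serving — not a feasible corner.
cottage cheese + broccoli with both tight: 10.12 servings and 1.169 servings → $11.62.
pasta + broccoli with both tight: 0.4095 servings and 4.757 servings → $4.31.
Cheapest feasible corner: $4.31.

$4.31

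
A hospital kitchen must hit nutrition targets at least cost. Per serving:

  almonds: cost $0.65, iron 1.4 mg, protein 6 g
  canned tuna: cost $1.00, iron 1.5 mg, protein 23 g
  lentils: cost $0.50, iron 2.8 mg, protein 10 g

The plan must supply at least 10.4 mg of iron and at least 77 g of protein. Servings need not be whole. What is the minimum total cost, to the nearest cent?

$3.51

Two binding constraints pin down two serving amounts, so the optimal mix uses at most two foods. The candidates are each food alone (scaled to the tighter of iron/protein) and each pair with both constraints tight.
almonds only: max(10.4/1.4, 77/6) = 12.83 servings → $8.34.
canned tuna only: max(10.4/1.5, 77/23) = 6.933 servings → $6.93.
lentils only: max(10.4/2.8, 77/10) = 7.7 servings → $3.85.
almonds + canned tuna with both tight: 5.332 servings and 1.957 servings → $5.42.
almonds + lentils with both targets exact would need a negative amount; discard.
canned tuna + lentils with both tight: 2.259 servings and 2.504 servings → $3.51.
The minimum over all feasible corners is $3.51.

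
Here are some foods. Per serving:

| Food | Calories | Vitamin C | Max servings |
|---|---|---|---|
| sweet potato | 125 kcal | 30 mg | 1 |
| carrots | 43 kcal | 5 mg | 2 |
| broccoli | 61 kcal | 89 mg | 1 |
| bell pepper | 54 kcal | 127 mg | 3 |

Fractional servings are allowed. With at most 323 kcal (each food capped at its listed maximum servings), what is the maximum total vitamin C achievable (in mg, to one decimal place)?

Vitamin C per kcal: bell pepper 2.352, broccoli 1.459, sweet potato 0.24, carrots 0.1163.
Take 3 servings of bell pepper: uses 162 kcal, +381.0 mg vitamin C (running total 381.0 mg).
Take 1 serving of broccoli: uses 61 kcal, +89.0 mg vitamin C (running total 470.0 mg).
Take 0.8 servings of sweet potato: uses 100 kcal, +24.0 mg vitamin C (running total 494.0 mg).
Greedy by best ratio exhausts the calories allowance optimally: 494.0 mg.

494.0 mg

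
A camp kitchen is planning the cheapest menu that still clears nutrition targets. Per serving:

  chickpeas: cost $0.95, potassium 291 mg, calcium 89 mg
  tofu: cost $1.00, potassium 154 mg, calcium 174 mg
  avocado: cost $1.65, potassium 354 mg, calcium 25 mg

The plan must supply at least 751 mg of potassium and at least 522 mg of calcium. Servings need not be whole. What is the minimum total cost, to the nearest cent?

An LP optimum is at a vertex; with two nutrient constraints at most two foods are used. Check each candidate.
chickpeas only: max(751/291, 522/89) = 5.865 servings → $5.57.
tofu only: max(751/154, 522/174) = 4.877 servings → $4.88.
avocado only: max(751/354, 522/25) = 20.88 servings → $34.45.
chickpeas + tofu with both tight: 1.362 servings and 2.303 servings → $3.60.
chickpeas + avocado: the both-tight solution has a negative serving — not a feasible corner.
tofu + avocado with both tight: 2.875 servings and 0.8708 servings → $4.31.
Cheapest feasible corner: $3.60.

$3.60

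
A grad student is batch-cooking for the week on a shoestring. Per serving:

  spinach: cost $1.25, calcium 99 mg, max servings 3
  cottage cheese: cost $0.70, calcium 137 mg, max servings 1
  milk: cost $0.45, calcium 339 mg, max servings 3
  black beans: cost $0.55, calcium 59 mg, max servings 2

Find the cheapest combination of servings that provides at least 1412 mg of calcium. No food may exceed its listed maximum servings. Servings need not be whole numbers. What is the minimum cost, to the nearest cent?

$4.92

Cost per mg of calcium: milk $0.0013, cottage cheese $0.0051, black beans $0.0093, spinach $0.0126.
Take 3 servings of milk: +1017.0 mg calcium for $1.35 (total $1.35, still need 395.0 mg).
Take 1 serving of cottage cheese: +137.0 mg calcium for $0.70 (total $2.05, still need 258.0 mg).
Take 2 servings of black beans: +118.0 mg calcium for $1.10 (total $3.15, still need 140.0 mg).
Take 1.414 servings of spinach: +140.0 mg calcium for $1.77 (total $4.92, still need 0.0 mg).
Filling from the cheapest source first is optimal under one linear minimum: $4.92.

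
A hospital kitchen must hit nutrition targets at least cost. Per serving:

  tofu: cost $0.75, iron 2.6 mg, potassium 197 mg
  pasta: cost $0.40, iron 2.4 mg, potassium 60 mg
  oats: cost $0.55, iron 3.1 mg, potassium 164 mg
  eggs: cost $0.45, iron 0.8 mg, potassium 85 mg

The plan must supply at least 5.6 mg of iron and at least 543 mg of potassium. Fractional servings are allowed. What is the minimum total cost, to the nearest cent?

Minimising a linear cost over {iron ≥ 5.6, potassium ≥ 543, servings ≥ 0} — the optimum is at a vertex, using one or two foods.
tofu only: max(5.6/2.6, 543/197) = 2.756 servings → $2.07.
pasta only: max(5.6/2.4, 543/60) = 9.05 servings → $3.62.
oats only: max(5.6/3.1, 543/164) = 3.311 servings → $1.82.
eggs only: max(5.6/0.8, 543/85) = 7 servings → $3.15.
tofu + pasta: the both-tight solution has a negative serving — not a feasible corner.
tofu + oats: intersection lies outside the first quadrant.
tofu + eggs with both tight: 0.6562 servings and 4.868 servings → $2.68.
pasta + oats: intersection lies outside the first quadrant.
pasta + eggs with both tight: 0.2667 servings and 6.2 servings → $2.90.
oats + eggs with both tight: 0.3144 servings and 5.782 servings → $2.77.
So the least-cost plan costs $1.82.

$1.82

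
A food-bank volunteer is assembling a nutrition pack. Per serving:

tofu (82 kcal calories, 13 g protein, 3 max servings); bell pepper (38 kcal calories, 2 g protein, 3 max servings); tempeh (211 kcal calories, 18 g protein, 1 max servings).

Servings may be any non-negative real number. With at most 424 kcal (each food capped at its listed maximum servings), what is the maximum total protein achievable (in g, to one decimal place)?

54.2 g

Protein per kcal: tofu 0.1585, tempeh 0.08531, bell pepper 0.05263.
Take 3 servings of tofu: uses 246 kcal, +39.0 g protein (running total 39.0 g).
Take 0.8436 servings of tempeh: uses 178 kcal, +15.2 g protein (running total 54.2 g).
Greedy by best ratio exhausts the calories allowance optimally: 54.2 g.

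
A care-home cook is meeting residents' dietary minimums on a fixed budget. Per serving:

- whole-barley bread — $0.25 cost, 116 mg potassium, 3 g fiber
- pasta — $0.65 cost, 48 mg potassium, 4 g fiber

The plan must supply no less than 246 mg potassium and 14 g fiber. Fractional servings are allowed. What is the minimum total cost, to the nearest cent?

$1.17

An LP optimum is at a vertex; with two nutrient constraints at most two foods are used. Check each candidate.
whole-barley bread only: max(246/116, 14/3) = 4.667 servings → $1.17.
pasta only: max(246/48, 14/4) = 5.125 servings → $3.33.
whole-barley bread + pasta with both tight: 0.975 servings and 2.769 servings → $2.04.
Cheapest feasible corner: $1.17.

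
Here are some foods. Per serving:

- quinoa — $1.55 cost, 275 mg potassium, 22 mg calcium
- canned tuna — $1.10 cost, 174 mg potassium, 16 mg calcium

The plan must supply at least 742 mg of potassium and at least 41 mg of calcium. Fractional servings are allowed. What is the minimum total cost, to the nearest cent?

quinoa only: max(742/275, 41/22) = 2.698 servings → $4.18.
canned tuna only: max(742/174, 41/16) = 4.264 servings → $4.69.
quinoa + canned tuna: the both-tight solution has a negative serving — not a feasible corner.
The minimum over all feasible corners is $4.18.

$4.18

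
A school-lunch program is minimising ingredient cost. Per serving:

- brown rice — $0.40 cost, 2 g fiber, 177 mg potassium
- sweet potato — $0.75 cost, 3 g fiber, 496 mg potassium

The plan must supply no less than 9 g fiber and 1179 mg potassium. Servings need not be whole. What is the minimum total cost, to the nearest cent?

brown rice only: max(9/2, 1179/177) = 6.661 servings → $2.66.
sweet potato only: max(9/3, 1179/496) = 3 servings → $2.25.
brown rice + sweet potato with both tight: 2.011 servings and 1.659 servings → $2.05.
So the least-cost plan costs $2.05.

$2.05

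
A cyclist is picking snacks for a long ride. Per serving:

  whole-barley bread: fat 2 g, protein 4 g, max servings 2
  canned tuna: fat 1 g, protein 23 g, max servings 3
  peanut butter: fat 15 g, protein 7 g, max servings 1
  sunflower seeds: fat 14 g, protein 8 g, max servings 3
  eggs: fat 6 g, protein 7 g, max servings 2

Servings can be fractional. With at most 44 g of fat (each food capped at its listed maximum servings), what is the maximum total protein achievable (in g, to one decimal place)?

Protein per g fat: canned tuna 23, whole-barley bread 2, eggs 1.167, sunflower seeds 0.5714, peanut butter 0.4667.
Take 3 servings of canned tuna: uses 3 g fat, +69.0 g protein (running total 69.0 g).
Take 2 servings of whole-barley bread: uses 4 g fat, +8.0 g protein (running total 77.0 g).
Take 2 servings of eggs: uses 12 g fat, +14.0 g protein (running total 91.0 g).
Take 1.786 servings of sunflower seeds: uses 25 g fat, +14.3 g protein (running total 105.3 g).
Greedy by best ratio exhausts the fat allowance optimally: 105.3 g.

105.3 g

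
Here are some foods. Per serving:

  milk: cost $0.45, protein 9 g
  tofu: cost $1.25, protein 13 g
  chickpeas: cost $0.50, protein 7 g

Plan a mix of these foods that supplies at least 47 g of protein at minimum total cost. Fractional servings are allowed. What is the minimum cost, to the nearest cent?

$2.35

Cost per g of protein: milk $0.0500, chickpeas $0.0714, tofu $0.0962.
With no serving limits, use only milk: 47 g / 9 g = 5.222 servings × $0.45 = $2.35.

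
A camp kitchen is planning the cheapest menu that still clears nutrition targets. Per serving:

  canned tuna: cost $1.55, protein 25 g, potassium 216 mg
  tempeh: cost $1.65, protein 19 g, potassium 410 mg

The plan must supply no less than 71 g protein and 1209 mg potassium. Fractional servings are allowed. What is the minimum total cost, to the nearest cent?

$5.55

Two binding constraints pin down two serving amounts, so the optimal mix uses at most two foods. The candidates are each food alone (scaled to the tighter of protein/potassium) and each pair with both constraints tight.
canned tuna only: max(71/25, 1209/216) = 5.597 servings → $8.68.
tempeh only: max(71/19, 1209/410) = 3.737 servings → $6.17.
canned tuna + tempeh with both tight: 0.9989 servings and 2.423 servings → $5.55.
Cheapest feasible corner: $5.55.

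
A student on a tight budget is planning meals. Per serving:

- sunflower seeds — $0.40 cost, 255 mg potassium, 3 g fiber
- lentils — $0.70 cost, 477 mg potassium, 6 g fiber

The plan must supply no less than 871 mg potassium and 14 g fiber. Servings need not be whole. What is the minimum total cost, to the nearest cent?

This is a tiny linear program; its minimum lies at a vertex of the feasible set. List the vertices and price them.
sunflower seeds only: max(871/255, 14/3) = 4.667 servings → $1.87.
lentils only: max(871/477, 14/6) = 2.333 servings → $1.63.
sunflower seeds + lentils: the both-tight solution has a negative serving — not a feasible corner.
The minimum over all feasible corners is $1.63.

$1.63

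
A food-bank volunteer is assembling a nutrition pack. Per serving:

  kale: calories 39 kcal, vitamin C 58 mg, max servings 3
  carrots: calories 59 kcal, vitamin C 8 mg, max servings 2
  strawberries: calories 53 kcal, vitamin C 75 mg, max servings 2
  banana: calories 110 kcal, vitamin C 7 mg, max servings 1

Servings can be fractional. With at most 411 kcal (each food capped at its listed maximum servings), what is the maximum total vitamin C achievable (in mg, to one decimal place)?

344.5 mg

Vitamin C per kcal: kale 1.487, strawberries 1.415, carrots 0.1356, banana 0.06364.
Take 3 servings of kale: uses 117 kcal, +174.0 mg vitamin C (running total 174.0 mg).
Take 2 servings of strawberries: uses 106 kcal, +150.0 mg vitamin C (running total 324.0 mg).
Take 2 servings of carrots: uses 118 kcal, +16.0 mg vitamin C (running total 340.0 mg).
Take 0.6364 servings of banana: uses 70 kcal, +4.5 mg vitamin C (running total 344.5 mg).
Filling greedily by vitamin C-per-kcal is optimal for one linear limit, giving 344.5 mg.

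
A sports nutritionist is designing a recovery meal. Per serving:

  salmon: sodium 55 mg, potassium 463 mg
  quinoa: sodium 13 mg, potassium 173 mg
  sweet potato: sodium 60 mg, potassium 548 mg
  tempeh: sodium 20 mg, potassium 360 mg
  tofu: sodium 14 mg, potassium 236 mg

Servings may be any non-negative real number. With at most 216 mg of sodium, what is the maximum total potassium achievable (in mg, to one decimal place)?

Potassium per mg sodium: tempeh 18, tofu 16.86, quinoa 13.31, sweet potato 9.133, salmon 8.418.
With no serving limits, spend the whole sodium allowance on tempeh: 216 mg / 20 mg × 360 mg = 3888.0 mg.

3888.0 mg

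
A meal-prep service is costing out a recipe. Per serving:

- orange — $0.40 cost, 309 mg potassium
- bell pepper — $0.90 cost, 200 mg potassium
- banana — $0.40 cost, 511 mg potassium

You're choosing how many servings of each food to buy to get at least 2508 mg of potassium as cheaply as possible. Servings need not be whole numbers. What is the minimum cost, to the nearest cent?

Cost per mg of potassium: banana $0.0008, orange $0.0013, bell pepper $0.0045.
With no serving limits, use only banana: 2508 mg / 511 mg = 4.908 servings × $0.40 = $1.96.

$1.96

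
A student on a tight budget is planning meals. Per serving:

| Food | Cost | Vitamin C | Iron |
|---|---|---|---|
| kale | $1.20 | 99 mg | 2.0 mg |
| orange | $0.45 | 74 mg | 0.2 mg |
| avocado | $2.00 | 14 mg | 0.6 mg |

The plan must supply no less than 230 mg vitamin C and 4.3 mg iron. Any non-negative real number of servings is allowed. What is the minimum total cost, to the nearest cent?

At the optimum either one food covers both requirements or two foods hit both targets exactly; no other combination can be cheaper.
kale only: max(230/99, 4.3/2.0) = 2.323 servings → $2.79.
orange only: max(230/74, 4.3/0.2) = 21.5 servings → $9.68.
avocado only: max(230/14, 4.3/0.6) = 16.43 servings → $32.86.
kale + orange with both tight: 2.123 servings and 0.2676 servings → $2.67.
kale + avocado: intersection lies outside the first quadrant.
orange + avocado with both tight: 1.87 servings and 6.543 servings → $13.93.
So the least-cost plan costs $2.67.

$2.67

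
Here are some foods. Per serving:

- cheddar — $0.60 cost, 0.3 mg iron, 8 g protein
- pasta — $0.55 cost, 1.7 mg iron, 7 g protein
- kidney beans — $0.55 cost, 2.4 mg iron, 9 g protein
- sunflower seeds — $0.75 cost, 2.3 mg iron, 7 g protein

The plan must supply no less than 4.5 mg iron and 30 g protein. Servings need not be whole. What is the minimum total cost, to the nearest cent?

A basic optimal solution has at most two foods positive. Try each food alone and each pair with both targets met exactly.
cheddar only: max(4.5/0.3, 30/8) = 15 servings → $9.00.
pasta only: max(4.5/1.7, 30/7) = 4.286 servings → $2.36.
kidney beans only: max(4.5/2.4, 30/9) = 3.333 servings → $1.83.
sunflower seeds only: max(4.5/2.3, 30/7) = 4.286 servings → $3.21.
cheddar + pasta with both tight: 1.696 servings and 2.348 servings → $2.31.
cheddar + kidney beans with both tight: 1.909 servings and 1.636 servings → $2.05.
cheddar + sunflower seeds with both tight: 2.301 servings and 1.656 servings → $2.62.
pasta + kidney beans with both targets exact would need a negative amount; discard.
pasta + sunflower seeds: the both-tight solution has a negative serving — not a feasible corner.
kidney beans + sunflower seeds: the both-tight solution has a negative serving — not a feasible corner.
Cheapest feasible corner: $1.83.

$1.83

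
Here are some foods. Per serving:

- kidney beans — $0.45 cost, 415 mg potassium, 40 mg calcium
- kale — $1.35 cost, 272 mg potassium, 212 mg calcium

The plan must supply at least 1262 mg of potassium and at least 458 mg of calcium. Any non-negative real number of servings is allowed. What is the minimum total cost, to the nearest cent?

$3.28

Two binding constraints pin down two serving amounts, so the optimal mix uses at most two foods. The candidates are each food alone (scaled to the tighter of potassium/calcium) and each pair with both constraints tight.
kidney beans only: max(1262/415, 458/40) = 11.45 servings → $5.15.
kale only: max(1262/272, 458/212) = 4.64 servings → $6.26.
kidney beans + kale with both tight: 1.854 servings and 1.811 servings → $3.28.
So the least-cost plan costs $3.28.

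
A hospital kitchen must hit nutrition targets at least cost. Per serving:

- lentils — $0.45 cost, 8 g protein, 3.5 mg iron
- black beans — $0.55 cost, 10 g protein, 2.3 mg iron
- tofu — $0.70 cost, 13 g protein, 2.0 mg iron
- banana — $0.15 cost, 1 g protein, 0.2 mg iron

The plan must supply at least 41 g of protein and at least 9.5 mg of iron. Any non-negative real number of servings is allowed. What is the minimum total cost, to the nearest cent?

This is a tiny linear program; its minimum lies at a vertex of the feasible set. List the vertices and price them.
lentils only: max(41/8, 9.5/3.5) = 5.125 servings → $2.31.
black beans only: max(41/10, 9.5/2.3) = 4.13 servings → $2.27.
tofu only: max(41/13, 9.5/2.0) = 4.75 servings → $3.33.
banana only: max(41/1, 9.5/0.2) = 47.5 servings → $7.12.
lentils + black beans with both tight: 0.04217 servings and 4.066 servings → $2.26.
lentils + tofu with both tight: 1.407 servings and 2.288 servings → $2.23.
lentils + banana with both tight: 0.6842 servings and 35.53 servings → $5.64.
black beans + tofu: the both-tight solution has a negative serving — not a feasible corner.
black beans + banana with both targets exact would need a negative amount; discard.
tofu + banana: the both-tight solution has a negative serving — not a feasible corner.
Cheapest feasible corner: $2.23.

$2.23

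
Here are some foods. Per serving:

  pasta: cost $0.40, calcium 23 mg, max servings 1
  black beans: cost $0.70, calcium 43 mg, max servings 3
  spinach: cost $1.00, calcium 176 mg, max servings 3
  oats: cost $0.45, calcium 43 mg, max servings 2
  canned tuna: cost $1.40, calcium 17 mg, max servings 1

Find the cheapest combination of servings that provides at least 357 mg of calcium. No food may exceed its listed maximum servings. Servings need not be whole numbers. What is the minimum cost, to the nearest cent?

$2.03

Cost per mg of calcium: spinach $0.0057, oats $0.0105, black beans $0.0163, pasta $0.0174, canned tuna $0.0824.
Take 2.028 servings of spinach: +357.0 mg calcium for $2.03 (total $2.03, still need 0.0 mg).
Filling from the cheapest source first is optimal under one linear minimum: $2.03.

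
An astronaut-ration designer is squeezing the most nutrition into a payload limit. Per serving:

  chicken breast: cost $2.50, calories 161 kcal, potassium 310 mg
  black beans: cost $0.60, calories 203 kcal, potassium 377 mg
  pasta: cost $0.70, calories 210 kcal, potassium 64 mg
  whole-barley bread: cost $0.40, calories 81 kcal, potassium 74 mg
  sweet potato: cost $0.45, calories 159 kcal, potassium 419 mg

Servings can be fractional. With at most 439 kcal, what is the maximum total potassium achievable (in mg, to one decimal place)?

1156.9 mg

Potassium per kcal: sweet potato 2.635, chicken breast 1.925, black beans 1.857, whole-barley bread 0.9136, pasta 0.3048.
With no serving limits, spend the whole calories allowance on sweet potato: 439 kcal / 159 kcal × 419 mg = 1156.9 mg.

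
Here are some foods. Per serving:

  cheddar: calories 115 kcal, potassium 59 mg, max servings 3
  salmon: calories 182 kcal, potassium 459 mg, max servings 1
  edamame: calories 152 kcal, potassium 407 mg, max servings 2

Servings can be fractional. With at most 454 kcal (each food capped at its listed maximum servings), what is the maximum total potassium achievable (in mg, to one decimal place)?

1192.3 mg

Potassium per kcal: edamame 2.678, salmon 2.522, cheddar 0.513.
Take 2 servings of edamame: uses 304 kcal, +814.0 mg potassium (running total 814.0 mg).
Take 0.8242 servings of salmon: uses 150 kcal, +378.3 mg potassium (running total 1192.3 mg).
Filling greedily by potassium-per-kcal is optimal for one linear limit, giving 1192.3 mg.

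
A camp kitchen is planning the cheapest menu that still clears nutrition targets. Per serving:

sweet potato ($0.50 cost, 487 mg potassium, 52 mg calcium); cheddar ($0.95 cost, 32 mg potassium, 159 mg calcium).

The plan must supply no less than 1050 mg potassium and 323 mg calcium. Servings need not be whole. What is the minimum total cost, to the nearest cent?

An LP optimum is at a vertex; with two nutrient constraints at most two foods are used. Check each candidate.
sweet potato only: max(1050/487, 323/52) = 6.212 servings → $3.11.
cheddar only: max(1050/32, 323/159) = 32.81 servings → $31.17.
sweet potato + cheddar with both tight: 2.067 servings and 1.355 servings → $2.32.
So the least-cost plan costs $2.32.

$2.32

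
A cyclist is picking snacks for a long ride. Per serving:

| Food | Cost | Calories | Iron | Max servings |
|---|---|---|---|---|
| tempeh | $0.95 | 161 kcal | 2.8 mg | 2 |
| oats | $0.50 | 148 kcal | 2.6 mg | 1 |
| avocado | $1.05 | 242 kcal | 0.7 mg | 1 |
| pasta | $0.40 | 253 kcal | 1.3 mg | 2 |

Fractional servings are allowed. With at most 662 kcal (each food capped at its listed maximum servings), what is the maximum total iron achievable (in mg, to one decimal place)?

Iron per kcal: oats 0.01757, tempeh 0.01739, pasta 0.005138, avocado 0.002893.
Take 1 serving of oats: uses 148 kcal, +2.6 mg iron (running total 2.6 mg).
Take 2 servings of tempeh: uses 322 kcal, +5.6 mg iron (running total 8.2 mg).
Take 0.7589 servings of pasta: uses 192 kcal, +1.0 mg iron (running total 9.2 mg).
Filling greedily by iron-per-kcal is optimal for one linear limit, giving 9.2 mg.

9.2 mg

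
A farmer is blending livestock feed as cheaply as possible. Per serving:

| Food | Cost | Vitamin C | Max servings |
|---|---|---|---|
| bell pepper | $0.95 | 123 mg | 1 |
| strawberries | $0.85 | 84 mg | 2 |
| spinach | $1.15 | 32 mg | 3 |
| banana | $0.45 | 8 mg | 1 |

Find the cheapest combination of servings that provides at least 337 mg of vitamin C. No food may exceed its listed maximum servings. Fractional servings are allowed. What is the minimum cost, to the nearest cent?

Cost per mg of vitamin C: bell pepper $0.0077, strawberries $0.0101, spinach $0.0359, banana $0.0563.
Take 1 serving of bell pepper: +123.0 mg vitamin C for $0.95 (total $0.95, still need 214.0 mg).
Take 2 servings of strawberries: +168.0 mg vitamin C for $1.70 (total $2.65, still need 46.0 mg).
Take 1.438 servings of spinach: +46.0 mg vitamin C for $1.65 (total $4.30, still need 0.0 mg).
Filling from the cheapest source first is optimal under one linear minimum: $4.30.

$4.30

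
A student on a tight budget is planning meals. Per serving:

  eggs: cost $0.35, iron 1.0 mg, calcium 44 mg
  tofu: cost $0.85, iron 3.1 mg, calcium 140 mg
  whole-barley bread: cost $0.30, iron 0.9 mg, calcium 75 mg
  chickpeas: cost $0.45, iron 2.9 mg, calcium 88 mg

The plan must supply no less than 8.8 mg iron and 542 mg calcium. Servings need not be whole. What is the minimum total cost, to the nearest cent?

$2.29

eggs only: max(8.8/1.0, 542/44) = 12.32 servings → $4.31.
tofu only: max(8.8/3.1, 542/140) = 3.871 servings → $3.29.
whole-barley bread only: max(8.8/0.9, 542/75) = 9.778 servings → $2.93.
chickpeas only: max(8.8/2.9, 542/88) = 6.159 servings → $2.77.
eggs + tofu: the both-tight solution has a negative serving — not a feasible corner.
eggs + whole-barley bread with both tight: 4.864 servings and 4.373 servings → $3.01.
eggs + chickpeas with both targets exact would need a negative amount; discard.
tofu + whole-barley bread with both tight: 1.617 servings and 4.208 servings → $2.64.
tofu + chickpeas: intersection lies outside the first quadrant.
whole-barley bread + chickpeas with both tight: 5.766 servings and 1.245 servings → $2.29.
So the least-cost plan costs $2.29.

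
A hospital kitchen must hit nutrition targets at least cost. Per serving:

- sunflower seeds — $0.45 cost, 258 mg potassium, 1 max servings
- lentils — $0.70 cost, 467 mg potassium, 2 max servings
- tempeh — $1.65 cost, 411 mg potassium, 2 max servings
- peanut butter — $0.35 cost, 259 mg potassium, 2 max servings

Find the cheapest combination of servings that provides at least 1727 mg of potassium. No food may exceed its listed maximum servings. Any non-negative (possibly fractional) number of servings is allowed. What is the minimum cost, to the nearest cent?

Cost per mg of potassium: peanut butter $0.0014, lentils $0.0015, sunflower seeds $0.0017, tempeh $0.0040.
Take 2 servings of peanut butter: +518.0 mg potassium for $0.70 (total $0.70, still need 1209.0 mg).
Take 2 servings of lentils: +934.0 mg potassium for $1.40 (total $2.10, still need 275.0 mg).
Take 1 serving of sunflower seeds: +258.0 mg potassium for $0.45 (total $2.55, still need 17.0 mg).
Take 0.04136 servings of tempeh: +17.0 mg potassium for $0.07 (total $2.62, still need 0.0 mg).
Greedy by cheapest-per-mg is optimal for a single linear constraint, so the minimum cost is $2.62.

$2.62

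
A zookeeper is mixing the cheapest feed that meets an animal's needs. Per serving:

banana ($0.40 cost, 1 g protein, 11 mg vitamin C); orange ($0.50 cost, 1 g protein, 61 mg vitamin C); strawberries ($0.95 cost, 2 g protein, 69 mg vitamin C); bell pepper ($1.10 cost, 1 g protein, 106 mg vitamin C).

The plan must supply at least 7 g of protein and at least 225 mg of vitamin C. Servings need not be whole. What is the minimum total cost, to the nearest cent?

The cheapest plan sits at a corner of the feasible region — with two constraints it uses at most two foods.
banana only: max(7/1, 225/11) = 20.45 servings → $8.18.
orange only: max(7/1, 225/61) = 7 servings → $3.50.
strawberries only: max(7/2, 225/69) = 3.5 servings → $3.33.
bell pepper only: max(7/1, 225/106) = 7 servings → $7.70.
banana + orange with both tight: 4.04 servings and 2.96 servings → $3.10.
banana + strawberries with both tight: 0.7021 servings and 3.149 servings → $3.27.
banana + bell pepper with both tight: 5.442 servings and 1.558 servings → $3.89.
orange + strawberries: intersection lies outside the first quadrant.
orange + bell pepper with both targets exact would need a negative amount; discard.
strawberries + bell pepper: intersection lies outside the first quadrant.
Cheapest feasible corner: $3.10.

$3.10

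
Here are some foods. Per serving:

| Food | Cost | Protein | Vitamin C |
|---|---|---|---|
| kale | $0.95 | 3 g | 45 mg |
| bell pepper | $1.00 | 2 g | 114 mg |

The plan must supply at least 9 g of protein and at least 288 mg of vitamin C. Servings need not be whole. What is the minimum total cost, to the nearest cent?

An LP optimum is at a vertex; with two nutrient constraints at most two foods are used. Check each candidate.
kale only: max(9/3, 288/45) = 6.4 servings → $6.08.
bell pepper only: max(9/2, 288/114) = 4.5 servings → $4.50.
kale + bell pepper with both tight: 1.786 servings and 1.821 servings → $3.52.
The minimum over all feasible corners is $3.52.

$3.52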